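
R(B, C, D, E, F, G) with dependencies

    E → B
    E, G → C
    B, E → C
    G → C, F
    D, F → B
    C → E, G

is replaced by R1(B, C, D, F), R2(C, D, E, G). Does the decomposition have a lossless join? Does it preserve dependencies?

Lossless test: (C, D)⁺ = {B, C, D, E, F, G}, which contains all of one fragment — lossless.
Dependency preservation: E → B; B, E → C; G → C, F are not contained in any single fragment, but the restricted closure of each left-hand side across the fragments still reaches the right-hand side; the remaining FDs each lie inside some fragment. All dependencies are preserved.

lossless and dependency-preserving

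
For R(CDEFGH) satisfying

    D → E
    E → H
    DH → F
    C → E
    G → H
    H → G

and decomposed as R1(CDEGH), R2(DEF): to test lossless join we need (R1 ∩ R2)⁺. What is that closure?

DEFGH

R1 ∩ R2 = {DE}.
E → H applies, adding H
DH → F applies, adding F
H → G applies, adding G
Closure: {DEFGH}.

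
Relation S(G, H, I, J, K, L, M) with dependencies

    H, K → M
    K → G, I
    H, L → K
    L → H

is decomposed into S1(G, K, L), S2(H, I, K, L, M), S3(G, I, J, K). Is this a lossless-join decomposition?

No

Chase test. Columns are G, H, I, J, K, L, M; row i has aⱼ where attribute j ∈ Si, else bᵢⱼ.
Initial tableau (one row per fragment):
  row 1: a1 b12 b13 b14 a5 a6 b17
  row 2: b21 a2 a3 b24 a5 a6 a7
  row 3: a1 b32 a3 a4 a5 b36 b37
Rows 1 and 2 agree on K; apply K→G, I and equate their G, I entries.
Rows 1 and 2 agree on L; apply L→H and equate their H entries.
Rows 1 and 2 agree on H, K; apply H, K→M and equate their M entries.
No row becomes fully distinguished — the join is lossy.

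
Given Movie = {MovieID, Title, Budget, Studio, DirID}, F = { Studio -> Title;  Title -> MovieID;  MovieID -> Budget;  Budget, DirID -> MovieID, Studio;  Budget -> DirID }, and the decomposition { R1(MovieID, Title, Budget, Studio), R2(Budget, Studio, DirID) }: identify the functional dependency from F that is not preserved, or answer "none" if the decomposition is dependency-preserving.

none

Studio → Title lies within R1.
Title → MovieID lies within R1.
MovieID → Budget lies within R1.
Budget, DirID → MovieID, Studio: restricted closure across fragments reaches MovieID, Studio.
Budget → DirID lies within R2.
Every dependency is enforceable on the fragments, so the decomposition is dependency-preserving.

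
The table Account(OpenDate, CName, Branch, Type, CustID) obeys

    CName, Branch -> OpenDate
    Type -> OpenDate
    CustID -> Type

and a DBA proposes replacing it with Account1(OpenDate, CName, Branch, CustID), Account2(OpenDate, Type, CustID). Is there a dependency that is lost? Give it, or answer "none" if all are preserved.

CName, Branch → OpenDate lies within Account1.
Type → OpenDate lies within Account2.
CustID → Type lies within Account2.
Every dependency is enforceable on the fragments, so the decomposition is dependency-preserving.

none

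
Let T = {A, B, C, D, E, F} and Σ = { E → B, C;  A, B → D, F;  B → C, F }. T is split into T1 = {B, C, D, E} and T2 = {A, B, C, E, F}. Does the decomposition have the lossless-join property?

No

Common attributes: T1 ∩ T2 = {B, C, E}.
Closure of {B, C, E}: B → C, F applies, adding F. So (B, C, E)⁺ = {B, C, E, F}.
The closure contains neither all of T1 = {B, C, D, E} nor all of T2 = {A, B, C, E, F}, so the common attributes are not a superkey of either fragment. The join is lossy.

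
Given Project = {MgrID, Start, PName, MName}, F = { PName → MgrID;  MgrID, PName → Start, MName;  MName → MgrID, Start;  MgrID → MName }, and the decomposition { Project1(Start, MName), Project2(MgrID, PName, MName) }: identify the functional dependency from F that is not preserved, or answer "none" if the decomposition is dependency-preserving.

PName → MgrID lies within Project2.
MgrID, PName → Start, MName: restricted closure across fragments reaches Start, MName.
MName → MgrID, Start: restricted closure across fragments reaches MgrID, Start.
MgrID → MName lies within Project2.
Every dependency is enforceable on the fragments, so the decomposition is dependency-preserving.

none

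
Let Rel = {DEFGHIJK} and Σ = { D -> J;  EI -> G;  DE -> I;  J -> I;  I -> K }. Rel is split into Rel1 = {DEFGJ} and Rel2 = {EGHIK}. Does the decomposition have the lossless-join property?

Common attributes: Rel1 ∩ Rel2 = {EG}.
No dependency enlarges {EG}, so (EG)⁺ = {EG}.
The closure contains neither all of Rel1 = {DEFGJ} nor all of Rel2 = {EGHIK}, so the common attributes are not a superkey of either fragment. The join is lossy.

No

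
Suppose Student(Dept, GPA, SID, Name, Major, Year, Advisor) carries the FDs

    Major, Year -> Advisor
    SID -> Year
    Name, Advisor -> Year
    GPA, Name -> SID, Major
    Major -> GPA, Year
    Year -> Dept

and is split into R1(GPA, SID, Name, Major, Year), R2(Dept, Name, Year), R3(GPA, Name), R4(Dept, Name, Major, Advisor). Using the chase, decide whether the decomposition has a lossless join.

Yes

Chase test. Columns are Dept, GPA, SID, Name, Major, Year, Advisor; row i has aⱼ where attribute j ∈ Ri, else bᵢⱼ.
Initial tableau (one row per fragment):
  row 1: b11 a2 a3 a4 a5 a6 b17
  row 2: a1 b22 b23 a4 b25 a6 b27
  row 3: b31 a2 b33 a4 b35 b36 b37
  row 4: a1 b42 b43 a4 a5 b46 a7
Rows 1 and 3 agree on GPA, Name; apply GPA, Name→SID, Major and equate their SID, Major entries.
Rows 1 and 3 agree on Major; apply Major→GPA, Year and equate their GPA, Year entries.
Rows 1 and 4 agree on Major; apply Major→GPA, Year and equate their GPA, Year entries.
Rows 1 and 2 agree on Year; apply Year→Dept and equate their Dept entries.
Rows 1 and 3 agree on Year; apply Year→Dept and equate their Dept entries.
Rows 1 and 3 agree on Major, Year; apply Major, Year→Advisor and equate their Advisor entries.
Rows 1 and 4 agree on Major, Year; apply Major, Year→Advisor and equate their Advisor entries.
Rows 1 and 4 agree on GPA, Name; apply GPA, Name→SID, Major and equate their SID, Major entries.
Row 1 is now all distinguished symbols — the join is lossless.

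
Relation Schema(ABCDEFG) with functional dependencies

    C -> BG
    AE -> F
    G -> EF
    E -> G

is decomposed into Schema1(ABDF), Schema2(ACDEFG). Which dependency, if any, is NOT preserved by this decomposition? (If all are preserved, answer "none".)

Check C → BG: no single fragment contains all of {BCG}, and the restricted closure of {C} across the fragments never reaches {BG}.
AE → F is preserved.
G → EF is preserved.
E → G is preserved.

C -> BG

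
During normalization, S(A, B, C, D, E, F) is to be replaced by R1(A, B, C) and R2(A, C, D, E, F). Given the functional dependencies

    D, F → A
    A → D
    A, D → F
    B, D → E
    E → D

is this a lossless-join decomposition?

No

Common attributes: R1 ∩ R2 = {A, C}.
Closure of {A, C}: A → D applies, adding D; A, D → F applies, adding F. So (A, C)⁺ = {A, C, D, F}.
The closure contains neither all of R1 = {A, B, C} nor all of R2 = {A, C, D, E, F}, so the common attributes are not a superkey of either fragment. The join is lossy.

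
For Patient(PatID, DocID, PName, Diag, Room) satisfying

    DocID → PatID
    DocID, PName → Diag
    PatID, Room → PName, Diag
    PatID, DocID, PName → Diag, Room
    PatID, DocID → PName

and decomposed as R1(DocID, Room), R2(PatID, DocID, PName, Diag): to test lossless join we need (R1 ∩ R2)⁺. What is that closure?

PatID, DocID, PName, Diag, Room

R1 ∩ R2 = {DocID}.
DocID → PatID applies, adding PatID
PatID, DocID → PName applies, adding PName
DocID, PName → Diag applies, adding Diag
PatID, DocID, PName → Diag, Room applies, adding Room
Closure: {PatID, DocID, PName, Diag, Room}.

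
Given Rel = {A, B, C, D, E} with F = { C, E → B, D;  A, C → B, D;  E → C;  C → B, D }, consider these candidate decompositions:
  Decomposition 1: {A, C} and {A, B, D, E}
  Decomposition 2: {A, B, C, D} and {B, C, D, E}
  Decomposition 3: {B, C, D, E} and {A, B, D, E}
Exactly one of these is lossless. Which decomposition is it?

Decomposition 1: common = {A}, closure = {A} → lossy.
Decomposition 2: common = {B, C, D}, closure = {B, C, D} → lossy.
Decomposition 3: common = {B, D, E}, closure = {B, C, D, E} → lossless.

Decomposition 3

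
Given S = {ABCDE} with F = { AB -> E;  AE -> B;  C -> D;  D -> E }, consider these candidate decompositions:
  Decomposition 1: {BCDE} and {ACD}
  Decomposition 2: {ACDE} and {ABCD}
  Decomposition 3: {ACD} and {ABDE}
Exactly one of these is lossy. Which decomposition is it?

Decomposition 1

Decomposition 1: common = {CD}, closure = {CDE} → lossy.
Decomposition 2: common = {ACD}, closure = {ABCDE} → lossless.
Decomposition 3: common = {AD}, closure = {ABDE} → lossless.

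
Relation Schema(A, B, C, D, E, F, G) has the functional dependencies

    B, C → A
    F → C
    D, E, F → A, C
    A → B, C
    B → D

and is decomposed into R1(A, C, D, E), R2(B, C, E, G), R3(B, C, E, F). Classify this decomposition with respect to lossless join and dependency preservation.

Lossless test (chase): Rows 2 and 3 agree on B, C; apply B, C→A and equate their A entries. Rows 2 and 3 agree on B; apply B→D and equate their D entries. No row becomes fully distinguished — the join is lossy.
Dependency preservation: the restricted closure of {B, C} across the fragments never reaches {A}, so B, C → A cannot be enforced without a join — not preserved.

lossy and not dependency-preserving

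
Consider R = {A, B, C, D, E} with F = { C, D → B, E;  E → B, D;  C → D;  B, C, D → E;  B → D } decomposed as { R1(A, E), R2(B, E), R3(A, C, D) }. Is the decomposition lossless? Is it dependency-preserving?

lossy and not dependency-preserving

Lossless test (chase): Rows 1 and 2 agree on E; apply E→B, D and equate their B, D entries. No row becomes fully distinguished — the join is lossy.
Dependency preservation: the restricted closure of {C, D} across the fragments never reaches {B, E}, so C, D → B, E cannot be enforced without a join — not preserved.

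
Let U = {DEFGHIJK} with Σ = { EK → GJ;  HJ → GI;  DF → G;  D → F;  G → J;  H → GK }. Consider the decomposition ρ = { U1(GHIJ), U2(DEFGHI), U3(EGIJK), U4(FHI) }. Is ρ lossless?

Chase test. Columns are DEFGHIJK; row i has aⱼ where attribute j ∈ Ui, else bᵢⱼ.
Initial tableau (one row per fragment):
  row 1: b11 b12 b13 a4 a5 a6 a7 b18
  row 2: a1 a2 a3 a4 a5 a6 b27 b28
  row 3: b31 a2 b33 a4 b35 a6 a7 a8
  row 4: b41 b42 a3 b44 a5 a6 b47 b48
Rows 1 and 2 agree on G; apply G→J and equate their J entries.
Rows 1 and 2 agree on H; apply H→GK and equate their GK entries.
Rows 1 and 4 agree on H; apply H→GK and equate their GK entries.
Rows 1 and 4 agree on G; apply G→J and equate their J entries.
No row becomes fully distinguished — the join is lossy.

No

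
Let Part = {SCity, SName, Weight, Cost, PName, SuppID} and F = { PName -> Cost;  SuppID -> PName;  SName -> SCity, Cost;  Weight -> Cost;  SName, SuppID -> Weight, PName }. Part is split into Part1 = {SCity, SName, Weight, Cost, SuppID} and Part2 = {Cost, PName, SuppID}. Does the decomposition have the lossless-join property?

Common attributes: Part1 ∩ Part2 = {Cost, SuppID}.
Closure of {Cost, SuppID}: SuppID → PName applies, adding PName. So (Cost, SuppID)⁺ = {Cost, PName, SuppID}.
This closure contains every attribute of Part2, so Part1 ∩ Part2 → Part2. The join is lossless.

Yes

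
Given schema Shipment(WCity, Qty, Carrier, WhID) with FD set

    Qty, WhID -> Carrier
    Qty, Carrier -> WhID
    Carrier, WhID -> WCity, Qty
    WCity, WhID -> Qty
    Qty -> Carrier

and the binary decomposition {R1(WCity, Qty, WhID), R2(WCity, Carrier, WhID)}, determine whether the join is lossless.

Yes

Common attributes: R1 ∩ R2 = {WCity, WhID}.
Closure of {WCity, WhID}: WCity, WhID → Qty applies, adding Qty; Qty → Carrier applies, adding Carrier. So (WCity, WhID)⁺ = {WCity, Qty, Carrier, WhID}.
This closure contains every attribute of R1, so R1 ∩ R2 → R1. The join is lossless.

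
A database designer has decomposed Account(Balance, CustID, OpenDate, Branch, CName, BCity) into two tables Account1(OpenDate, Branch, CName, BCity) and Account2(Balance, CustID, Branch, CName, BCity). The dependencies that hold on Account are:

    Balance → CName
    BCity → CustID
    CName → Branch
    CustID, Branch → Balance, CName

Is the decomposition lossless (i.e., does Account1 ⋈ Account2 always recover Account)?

Common attributes: Account1 ∩ Account2 = {Branch, CName, BCity}.
Closure of {Branch, CName, BCity}: BCity → CustID applies, adding CustID; CustID, Branch → Balance, CName applies, adding Balance. So (Branch, CName, BCity)⁺ = {Balance, CustID, Branch, CName, BCity}.
This closure contains every attribute of Account2, so Account1 ∩ Account2 → Account2. The join is lossless.

Yes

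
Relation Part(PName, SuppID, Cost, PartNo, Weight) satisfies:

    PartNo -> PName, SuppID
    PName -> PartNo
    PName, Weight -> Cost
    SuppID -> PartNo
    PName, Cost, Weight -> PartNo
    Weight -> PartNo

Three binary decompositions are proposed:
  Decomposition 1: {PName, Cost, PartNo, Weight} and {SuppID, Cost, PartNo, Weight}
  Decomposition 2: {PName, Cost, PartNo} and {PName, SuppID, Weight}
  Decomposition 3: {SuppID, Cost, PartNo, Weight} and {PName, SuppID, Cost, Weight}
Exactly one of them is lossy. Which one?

Decomposition 1: common = {Cost, PartNo, Weight}, closure = {PName, SuppID, Cost, PartNo, Weight} → lossless.
Decomposition 2: common = {PName}, closure = {PName, SuppID, PartNo} → lossy.
Decomposition 3: common = {SuppID, Cost, Weight}, closure = {PName, SuppID, Cost, PartNo, Weight} → lossless.

Decomposition 2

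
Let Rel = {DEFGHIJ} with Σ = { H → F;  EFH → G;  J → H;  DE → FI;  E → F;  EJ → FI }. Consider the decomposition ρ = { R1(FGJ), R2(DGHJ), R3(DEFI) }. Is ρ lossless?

No

Chase test. Columns are DEFGHIJ; row i has aⱼ where attribute j ∈ Ri, else bᵢⱼ.
Initial tableau (one row per fragment):
  row 1: b11 b12 a3 a4 b15 b16 a7
  row 2: a1 b22 b23 a4 a5 b26 a7
  row 3: a1 a2 a3 b34 b35 a6 b37
Rows 1 and 2 agree on J; apply J→H and equate their H entries.
Rows 1 and 2 agree on H; apply H→F and equate their F entries.
No row becomes fully distinguished — the join is lossy.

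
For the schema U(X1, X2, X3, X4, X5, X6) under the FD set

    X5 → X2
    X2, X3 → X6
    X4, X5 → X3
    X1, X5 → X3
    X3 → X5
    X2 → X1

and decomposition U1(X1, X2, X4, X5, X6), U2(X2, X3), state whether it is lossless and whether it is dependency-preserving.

Lossless test: (X2)⁺ = {X1, X2}, which is a superkey of neither fragment — lossy.
Dependency preservation: the restricted closure of {X2, X3} across the fragments never reaches {X6}, so X2, X3 → X6 cannot be enforced without a join — not preserved.

lossy and not dependency-preserving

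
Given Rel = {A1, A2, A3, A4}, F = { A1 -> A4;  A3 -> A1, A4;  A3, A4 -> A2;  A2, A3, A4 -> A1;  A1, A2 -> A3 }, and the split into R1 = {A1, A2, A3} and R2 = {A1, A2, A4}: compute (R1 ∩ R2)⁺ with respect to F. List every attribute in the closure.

R1 ∩ R2 = {A1, A2}.
A1 → A4 applies, adding A4
A1, A2 → A3 applies, adding A3
Closure: {A1, A2, A3, A4}.

A1, A2, A3, A4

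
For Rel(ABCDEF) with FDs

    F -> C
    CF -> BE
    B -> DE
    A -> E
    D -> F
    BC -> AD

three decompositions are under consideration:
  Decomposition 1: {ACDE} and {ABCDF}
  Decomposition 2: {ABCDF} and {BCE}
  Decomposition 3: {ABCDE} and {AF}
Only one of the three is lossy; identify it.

Decomposition 1: common = {ACD}, closure = {ABCDEF} → lossless.
Decomposition 2: common = {BC}, closure = {ABCDEF} → lossless.
Decomposition 3: common = {A}, closure = {AE} → lossy.

Decomposition 3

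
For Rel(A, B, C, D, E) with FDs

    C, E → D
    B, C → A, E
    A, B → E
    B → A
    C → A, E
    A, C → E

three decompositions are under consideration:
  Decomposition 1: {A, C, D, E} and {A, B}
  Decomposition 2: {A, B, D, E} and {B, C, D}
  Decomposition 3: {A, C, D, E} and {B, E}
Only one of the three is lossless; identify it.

Decomposition 2

Decomposition 1: common = {A}, closure = {A} → lossy.
Decomposition 2: common = {B, D}, closure = {A, B, D, E} → lossless.
Decomposition 3: common = {E}, closure = {E} → lossy.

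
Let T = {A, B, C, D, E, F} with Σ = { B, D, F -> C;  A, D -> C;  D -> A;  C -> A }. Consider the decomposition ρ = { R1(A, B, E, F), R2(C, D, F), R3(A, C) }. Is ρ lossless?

No

Chase test. Columns are A, B, C, D, E, F; row i has aⱼ where attribute j ∈ Ri, else bᵢⱼ.
Initial tableau (one row per fragment):
  row 1: a1 a2 b13 b14 a5 a6
  row 2: b21 b22 a3 a4 b25 a6
  row 3: a1 b32 a3 b34 b35 b36
Rows 2 and 3 agree on C; apply C→A and equate their A entries.
No row becomes fully distinguished — the join is lossy.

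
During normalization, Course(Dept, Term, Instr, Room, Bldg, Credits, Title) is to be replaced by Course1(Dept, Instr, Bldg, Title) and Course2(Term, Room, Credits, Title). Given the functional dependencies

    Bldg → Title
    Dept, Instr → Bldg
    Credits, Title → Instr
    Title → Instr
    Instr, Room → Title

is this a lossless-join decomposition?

No

Common attributes: Course1 ∩ Course2 = {Title}.
Closure of {Title}: Title → Instr applies, adding Instr. So (Title)⁺ = {Instr, Title}.
The closure contains neither all of Course1 = {Dept, Instr, Bldg, Title} nor all of Course2 = {Term, Room, Credits, Title}, so the common attributes are not a superkey of either fragment. The join is lossy.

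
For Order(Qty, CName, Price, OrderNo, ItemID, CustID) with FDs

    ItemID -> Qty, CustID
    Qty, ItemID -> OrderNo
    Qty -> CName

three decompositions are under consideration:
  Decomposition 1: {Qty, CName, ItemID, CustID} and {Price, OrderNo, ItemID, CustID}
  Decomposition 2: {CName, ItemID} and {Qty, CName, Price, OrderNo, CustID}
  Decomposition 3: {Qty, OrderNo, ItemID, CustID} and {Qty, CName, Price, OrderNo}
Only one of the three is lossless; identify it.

Decomposition 1: common = {ItemID, CustID}, closure = {Qty, CName, OrderNo, ItemID, CustID} → lossless.
Decomposition 2: common = {CName}, closure = {CName} → lossy.
Decomposition 3: common = {Qty, OrderNo}, closure = {Qty, CName, OrderNo} → lossy.

Decomposition 1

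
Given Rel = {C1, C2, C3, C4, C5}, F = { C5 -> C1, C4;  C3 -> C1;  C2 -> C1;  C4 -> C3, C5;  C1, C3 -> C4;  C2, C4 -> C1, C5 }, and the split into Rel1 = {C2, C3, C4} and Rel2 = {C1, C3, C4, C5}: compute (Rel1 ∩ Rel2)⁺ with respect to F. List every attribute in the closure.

Rel1 ∩ Rel2 = {C3, C4}.
C3 → C1 applies, adding C1
C4 → C3, C5 applies, adding C5
Closure: {C1, C3, C4, C5}.

C1, C3, C4, C5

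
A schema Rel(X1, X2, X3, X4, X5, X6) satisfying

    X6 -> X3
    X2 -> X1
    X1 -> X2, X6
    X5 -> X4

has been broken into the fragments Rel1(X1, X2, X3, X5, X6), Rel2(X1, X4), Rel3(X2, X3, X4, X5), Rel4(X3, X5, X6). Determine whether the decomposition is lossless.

Chase test. Columns are X1, X2, X3, X4, X5, X6; row i has aⱼ where attribute j ∈ Reli, else bᵢⱼ.
Initial tableau (one row per fragment):
  row 1: a1 a2 a3 b14 a5 a6
  row 2: a1 b22 b23 a4 b25 b26
  row 3: b31 a2 a3 a4 a5 b36
  row 4: b41 b42 a3 b44 a5 a6
Rows 1 and 3 agree on X2; apply X2→X1 and equate their X1 entries.
Rows 1 and 2 agree on X1; apply X1→X2, X6 and equate their X2, X6 entries.
Rows 1 and 3 agree on X1; apply X1→X2, X6 and equate their X2, X6 entries.
Rows 1 and 3 agree on X5; apply X5→X4 and equate their X4 entries.
Rows 1 and 4 agree on X5; apply X5→X4 and equate their X4 entries.
Rows 1 and 2 agree on X6; apply X6→X3 and equate their X3 entries.
Row 1 is now all distinguished symbols — the join is lossless.

Yes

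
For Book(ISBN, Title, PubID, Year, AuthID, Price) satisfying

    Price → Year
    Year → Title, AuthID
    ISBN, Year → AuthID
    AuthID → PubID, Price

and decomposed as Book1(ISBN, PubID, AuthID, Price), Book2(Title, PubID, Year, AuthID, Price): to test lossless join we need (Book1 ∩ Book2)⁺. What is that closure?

Book1 ∩ Book2 = {PubID, AuthID, Price}.
Price → Year applies, adding Year
Year → Title, AuthID applies, adding Title
Closure: {Title, PubID, Year, AuthID, Price}.

Title, PubID, Year, AuthID, Price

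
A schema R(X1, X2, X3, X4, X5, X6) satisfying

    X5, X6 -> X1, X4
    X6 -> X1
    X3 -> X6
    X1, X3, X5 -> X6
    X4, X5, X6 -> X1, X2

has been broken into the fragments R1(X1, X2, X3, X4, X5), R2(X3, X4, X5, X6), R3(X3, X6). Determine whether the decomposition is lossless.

Yes

Chase test. Columns are X1, X2, X3, X4, X5, X6; row i has aⱼ where attribute j ∈ Ri, else bᵢⱼ.
Initial tableau (one row per fragment):
  row 1: a1 a2 a3 a4 a5 b16
  row 2: b21 b22 a3 a4 a5 a6
  row 3: b31 b32 a3 b34 b35 a6
Rows 2 and 3 agree on X6; apply X6→X1 and equate their X1 entries.
Rows 1 and 2 agree on X3; apply X3→X6 and equate their X6 entries.
Rows 1 and 2 agree on X4, X5, X6; apply X4, X5, X6→X1, X2 and equate their X1, X2 entries.
Row 1 is now all distinguished symbols — the join is lossless.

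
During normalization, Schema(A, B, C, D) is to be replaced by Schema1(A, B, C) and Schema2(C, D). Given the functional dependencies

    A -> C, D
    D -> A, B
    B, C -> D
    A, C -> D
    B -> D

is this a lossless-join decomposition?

No

Common attributes: Schema1 ∩ Schema2 = {C}.
No dependency enlarges {C}, so (C)⁺ = {C}.
The closure contains neither all of Schema1 = {A, B, C} nor all of Schema2 = {C, D}, so the common attributes are not a superkey of either fragment. The join is lossy.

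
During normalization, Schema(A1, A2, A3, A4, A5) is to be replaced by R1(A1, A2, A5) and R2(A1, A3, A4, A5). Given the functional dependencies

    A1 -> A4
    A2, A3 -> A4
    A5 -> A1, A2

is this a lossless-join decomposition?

Yes

Common attributes: R1 ∩ R2 = {A1, A5}.
Closure of {A1, A5}: A1 → A4 applies, adding A4; A5 → A1, A2 applies, adding A2. So (A1, A5)⁺ = {A1, A2, A4, A5}.
This closure contains every attribute of R1, so R1 ∩ R2 → R1. The join is lossless.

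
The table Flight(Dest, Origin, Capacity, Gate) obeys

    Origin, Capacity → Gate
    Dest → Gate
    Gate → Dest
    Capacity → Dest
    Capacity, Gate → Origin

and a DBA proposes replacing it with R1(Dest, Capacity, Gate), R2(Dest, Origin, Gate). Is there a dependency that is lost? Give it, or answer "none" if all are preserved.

Check Capacity, Gate → Origin: no single fragment contains all of {Origin, Capacity, Gate}, and the restricted closure of {Capacity, Gate} across the fragments never reaches {Origin}.
Origin, Capacity → Gate is preserved.
Dest → Gate is preserved.
Gate → Dest is preserved.
Capacity → Dest is preserved.

Capacity, Gate → Origin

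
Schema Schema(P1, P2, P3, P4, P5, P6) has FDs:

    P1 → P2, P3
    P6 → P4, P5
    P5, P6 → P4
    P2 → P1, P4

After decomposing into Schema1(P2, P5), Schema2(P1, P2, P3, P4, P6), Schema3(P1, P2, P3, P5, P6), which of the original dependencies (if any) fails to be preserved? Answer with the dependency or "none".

P1 → P2, P3 lies within Schema2.
P6 → P4, P5: restricted closure across fragments reaches P4, P5.
P5, P6 → P4: restricted closure across fragments reaches P4.
P2 → P1, P4 lies within Schema2.
Every dependency is enforceable on the fragments, so the decomposition is dependency-preserving.

none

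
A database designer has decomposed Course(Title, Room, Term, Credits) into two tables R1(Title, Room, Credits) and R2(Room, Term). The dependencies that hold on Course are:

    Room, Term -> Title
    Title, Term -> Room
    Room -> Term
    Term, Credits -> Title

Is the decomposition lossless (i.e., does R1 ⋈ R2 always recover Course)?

Yes

Common attributes: R1 ∩ R2 = {Room}.
Closure of {Room}: Room → Term applies, adding Term; Room, Term → Title applies, adding Title. So (Room)⁺ = {Title, Room, Term}.
This closure contains every attribute of R2, so R1 ∩ R2 → R2. The join is lossless.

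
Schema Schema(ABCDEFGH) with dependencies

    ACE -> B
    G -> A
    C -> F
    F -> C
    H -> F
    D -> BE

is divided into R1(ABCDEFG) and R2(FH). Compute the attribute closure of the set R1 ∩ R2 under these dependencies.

R1 ∩ R2 = {F}.
F → C applies, adding C
Closure: {CF}.

CF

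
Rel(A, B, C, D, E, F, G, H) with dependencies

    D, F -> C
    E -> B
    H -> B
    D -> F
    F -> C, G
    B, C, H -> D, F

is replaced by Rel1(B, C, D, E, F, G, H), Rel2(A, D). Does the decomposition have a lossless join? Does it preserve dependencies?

lossy but dependency-preserving

Lossless test: (D)⁺ = {C, D, F, G}, which is a superkey of neither fragment — lossy.
Dependency preservation: every FD's attributes lie within a single fragment, so each can be enforced locally — preserved.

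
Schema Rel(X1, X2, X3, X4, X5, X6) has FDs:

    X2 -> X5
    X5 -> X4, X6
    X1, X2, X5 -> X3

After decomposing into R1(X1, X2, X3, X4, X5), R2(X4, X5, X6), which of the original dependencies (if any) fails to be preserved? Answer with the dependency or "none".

X2 → X5 lies within R1.
X5 → X4, X6 lies within R2.
X1, X2, X5 → X3 lies within R1.
Every dependency is enforceable on the fragments, so the decomposition is dependency-preserving.

none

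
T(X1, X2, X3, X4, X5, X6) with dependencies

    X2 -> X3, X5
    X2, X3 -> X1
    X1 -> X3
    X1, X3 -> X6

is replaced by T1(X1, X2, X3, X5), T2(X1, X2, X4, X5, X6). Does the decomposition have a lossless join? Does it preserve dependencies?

lossless and dependency-preserving

Lossless test: (X1, X2, X5)⁺ = {X1, X2, X3, X5, X6}, which contains all of one fragment — lossless.
Dependency preservation: X1, X3 → X6 is not contained in any single fragment, but the restricted closure of its left-hand side across the fragments still reaches the right-hand side; the remaining FDs each lie inside some fragment. All dependencies are preserved.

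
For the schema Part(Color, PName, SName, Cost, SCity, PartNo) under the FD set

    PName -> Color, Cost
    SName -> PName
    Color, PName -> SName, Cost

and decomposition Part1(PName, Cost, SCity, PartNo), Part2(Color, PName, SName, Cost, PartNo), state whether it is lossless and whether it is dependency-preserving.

lossless and dependency-preserving

Lossless test: (PName, Cost, PartNo)⁺ = {Color, PName, SName, Cost, PartNo}, which contains all of one fragment — lossless.
Dependency preservation: every FD's attributes lie within a single fragment, so each can be enforced locally — preserved.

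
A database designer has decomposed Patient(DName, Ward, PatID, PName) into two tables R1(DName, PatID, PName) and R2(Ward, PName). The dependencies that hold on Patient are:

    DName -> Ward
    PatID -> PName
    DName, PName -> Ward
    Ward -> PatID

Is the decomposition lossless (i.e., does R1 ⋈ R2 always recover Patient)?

No

Common attributes: R1 ∩ R2 = {PName}.
No dependency enlarges {PName}, so (PName)⁺ = {PName}.
The closure contains neither all of R1 = {DName, PatID, PName} nor all of R2 = {Ward, PName}, so the common attributes are not a superkey of either fragment. The join is lossy.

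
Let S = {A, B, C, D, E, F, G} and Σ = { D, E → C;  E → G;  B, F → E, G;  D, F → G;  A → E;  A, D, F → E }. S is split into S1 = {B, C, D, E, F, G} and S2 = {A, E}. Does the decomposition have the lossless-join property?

No

Common attributes: S1 ∩ S2 = {E}.
Closure of {E}: E → G applies, adding G. So (E)⁺ = {E, G}.
The closure contains neither all of S1 = {B, C, D, E, F, G} nor all of S2 = {A, E}, so the common attributes are not a superkey of either fragment. The join is lossy.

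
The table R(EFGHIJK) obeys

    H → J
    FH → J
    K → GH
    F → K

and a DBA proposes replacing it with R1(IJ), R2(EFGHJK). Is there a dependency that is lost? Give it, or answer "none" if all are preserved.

none

H → J lies within R2.
FH → J lies within R2.
K → GH lies within R2.
F → K lies within R2.
Every dependency is enforceable on the fragments, so the decomposition is dependency-preserving.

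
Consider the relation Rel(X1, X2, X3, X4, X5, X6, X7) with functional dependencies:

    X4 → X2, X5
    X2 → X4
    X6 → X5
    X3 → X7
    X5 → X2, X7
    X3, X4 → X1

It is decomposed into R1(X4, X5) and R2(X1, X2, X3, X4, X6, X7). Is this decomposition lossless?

Yes

Common attributes: R1 ∩ R2 = {X4}.
Closure of {X4}: X4 → X2, X5 applies, adding X2, X5; X5 → X2, X7 applies, adding X7. So (X4)⁺ = {X2, X4, X5, X7}.
This closure contains every attribute of R1, so R1 ∩ R2 → R1. The join is lossless.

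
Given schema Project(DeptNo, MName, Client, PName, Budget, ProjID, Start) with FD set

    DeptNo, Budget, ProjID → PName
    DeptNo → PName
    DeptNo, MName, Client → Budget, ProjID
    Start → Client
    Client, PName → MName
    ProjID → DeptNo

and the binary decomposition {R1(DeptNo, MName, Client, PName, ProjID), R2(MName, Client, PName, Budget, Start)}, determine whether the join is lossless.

No

Common attributes: R1 ∩ R2 = {MName, Client, PName}.
No dependency enlarges {MName, Client, PName}, so (MName, Client, PName)⁺ = {MName, Client, PName}.
The closure contains neither all of R1 = {DeptNo, MName, Client, PName, ProjID} nor all of R2 = {MName, Client, PName, Budget, Start}, so the common attributes are not a superkey of either fragment. The join is lossy.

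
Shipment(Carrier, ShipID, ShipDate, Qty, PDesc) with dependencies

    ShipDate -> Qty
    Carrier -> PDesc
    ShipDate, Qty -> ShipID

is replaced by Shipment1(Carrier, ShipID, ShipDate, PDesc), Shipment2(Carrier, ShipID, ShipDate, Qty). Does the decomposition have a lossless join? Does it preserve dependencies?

lossless and dependency-preserving

Lossless test: (Carrier, ShipID, ShipDate)⁺ = {Carrier, ShipID, ShipDate, Qty, PDesc}, which contains all of one fragment — lossless.
Dependency preservation: every FD's attributes lie within a single fragment, so each can be enforced locally — preserved.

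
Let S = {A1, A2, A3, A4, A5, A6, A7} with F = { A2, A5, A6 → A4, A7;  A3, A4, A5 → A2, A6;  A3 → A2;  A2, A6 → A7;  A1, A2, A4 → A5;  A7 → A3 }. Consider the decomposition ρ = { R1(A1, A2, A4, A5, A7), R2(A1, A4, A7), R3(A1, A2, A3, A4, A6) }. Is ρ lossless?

Chase test. Columns are A1, A2, A3, A4, A5, A6, A7; row i has aⱼ where attribute j ∈ Ri, else bᵢⱼ.
Initial tableau (one row per fragment):
  row 1: a1 a2 b13 a4 a5 b16 a7
  row 2: a1 b22 b23 a4 b25 b26 a7
  row 3: a1 a2 a3 a4 b35 a6 b37
Rows 1 and 3 agree on A1, A2, A4; apply A1, A2, A4→A5 and equate their A5 entries.
Rows 1 and 2 agree on A7; apply A7→A3 and equate their A3 entries.
Rows 1 and 2 agree on A3; apply A3→A2 and equate their A2 entries.
Rows 1 and 2 agree on A1, A2, A4; apply A1, A2, A4→A5 and equate their A5 entries.
Rows 1 and 2 agree on A3, A4, A5; apply A3, A4, A5→A2, A6 and equate their A2, A6 entries.
No row becomes fully distinguished — the join is lossy.

No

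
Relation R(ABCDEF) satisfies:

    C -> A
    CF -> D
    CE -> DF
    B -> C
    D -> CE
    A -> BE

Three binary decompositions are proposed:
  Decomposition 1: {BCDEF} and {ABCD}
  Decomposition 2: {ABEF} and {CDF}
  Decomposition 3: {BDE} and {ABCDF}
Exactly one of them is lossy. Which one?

Decomposition 2

Decomposition 1: common = {BCD}, closure = {ABCDEF} → lossless.
Decomposition 2: common = {F}, closure = {F} → lossy.
Decomposition 3: common = {BD}, closure = {ABCDEF} → lossless.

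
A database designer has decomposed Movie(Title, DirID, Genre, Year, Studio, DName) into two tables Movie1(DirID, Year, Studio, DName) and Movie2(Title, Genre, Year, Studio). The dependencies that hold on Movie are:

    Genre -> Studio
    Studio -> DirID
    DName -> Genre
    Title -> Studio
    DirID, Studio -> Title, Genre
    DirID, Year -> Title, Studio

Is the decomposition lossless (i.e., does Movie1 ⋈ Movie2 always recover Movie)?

Common attributes: Movie1 ∩ Movie2 = {Year, Studio}.
Closure of {Year, Studio}: Studio → DirID applies, adding DirID; DirID, Studio → Title, Genre applies, adding Title, Genre. So (Year, Studio)⁺ = {Title, DirID, Genre, Year, Studio}.
This closure contains every attribute of Movie2, so Movie1 ∩ Movie2 → Movie2. The join is lossless.

Yes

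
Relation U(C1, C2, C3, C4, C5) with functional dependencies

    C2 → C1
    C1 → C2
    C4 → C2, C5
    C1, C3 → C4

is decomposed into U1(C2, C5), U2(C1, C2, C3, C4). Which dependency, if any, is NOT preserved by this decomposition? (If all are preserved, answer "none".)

C4 → C2, C5

Check C4 → C2, C5: no single fragment contains all of {C2, C4, C5}, and the restricted closure of {C4} across the fragments never reaches {C2, C5}.
C2 → C1 is preserved.
C1 → C2 is preserved.
C1, C3 → C4 is preserved.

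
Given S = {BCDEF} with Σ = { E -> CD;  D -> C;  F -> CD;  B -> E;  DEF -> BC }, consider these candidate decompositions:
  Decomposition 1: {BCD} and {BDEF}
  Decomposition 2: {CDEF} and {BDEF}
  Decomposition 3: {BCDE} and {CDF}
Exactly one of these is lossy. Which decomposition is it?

Decomposition 1: common = {BD}, closure = {BCDE} → lossless.
Decomposition 2: common = {DEF}, closure = {BCDEF} → lossless.
Decomposition 3: common = {CD}, closure = {CD} → lossy.

Decomposition 3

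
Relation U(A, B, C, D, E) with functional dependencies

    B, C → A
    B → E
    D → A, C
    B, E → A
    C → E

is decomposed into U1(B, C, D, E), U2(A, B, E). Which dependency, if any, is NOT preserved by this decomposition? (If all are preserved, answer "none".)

Check D → A, C: no single fragment contains all of {A, C, D}, and the restricted closure of {D} across the fragments never reaches {A, C}.
B, C → A is preserved.
B → E is preserved.
B, E → A is preserved.
C → E is preserved.

D → A, C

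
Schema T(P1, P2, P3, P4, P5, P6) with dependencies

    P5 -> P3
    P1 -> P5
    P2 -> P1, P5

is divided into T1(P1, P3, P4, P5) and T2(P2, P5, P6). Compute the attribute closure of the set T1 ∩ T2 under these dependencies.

T1 ∩ T2 = {P5}.
P5 → P3 applies, adding P3
Closure: {P3, P5}.

P3, P5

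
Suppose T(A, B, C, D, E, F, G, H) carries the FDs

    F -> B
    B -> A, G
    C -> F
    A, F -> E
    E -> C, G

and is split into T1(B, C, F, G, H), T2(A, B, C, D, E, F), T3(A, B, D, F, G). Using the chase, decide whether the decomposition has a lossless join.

No

Chase test. Columns are A, B, C, D, E, F, G, H; row i has aⱼ where attribute j ∈ Ti, else bᵢⱼ.
Initial tableau (one row per fragment):
  row 1: b11 a2 a3 b14 b15 a6 a7 a8
  row 2: a1 a2 a3 a4 a5 a6 b27 b28
  row 3: a1 a2 b33 a4 b35 a6 a7 b38
Rows 1 and 2 agree on B; apply B→A, G and equate their A, G entries.
Rows 1 and 2 agree on A, F; apply A, F→E and equate their E entries.
Rows 1 and 3 agree on A, F; apply A, F→E and equate their E entries.
Rows 1 and 3 agree on E; apply E→C, G and equate their C, G entries.
No row becomes fully distinguished — the join is lossy.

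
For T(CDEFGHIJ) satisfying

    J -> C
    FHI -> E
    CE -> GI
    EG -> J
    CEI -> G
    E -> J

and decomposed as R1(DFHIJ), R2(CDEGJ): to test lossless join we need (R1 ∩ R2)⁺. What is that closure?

R1 ∩ R2 = {DJ}.
J → C applies, adding C
Closure: {CDJ}.

CDJ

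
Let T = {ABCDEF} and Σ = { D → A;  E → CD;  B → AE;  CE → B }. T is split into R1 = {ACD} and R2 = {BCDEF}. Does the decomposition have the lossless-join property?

Yes

Common attributes: R1 ∩ R2 = {CD}.
Closure of {CD}: D → A applies, adding A. So (CD)⁺ = {ACD}.
This closure contains every attribute of R1, so R1 ∩ R2 → R1. The join is lossless.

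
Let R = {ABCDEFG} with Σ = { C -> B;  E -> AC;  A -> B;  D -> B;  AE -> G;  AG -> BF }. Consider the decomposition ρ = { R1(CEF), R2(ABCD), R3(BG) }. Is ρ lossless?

No

Chase test. Columns are ABCDEFG; row i has aⱼ where attribute j ∈ Ri, else bᵢⱼ.
Initial tableau (one row per fragment):
  row 1: b11 b12 a3 b14 a5 a6 b17
  row 2: a1 a2 a3 a4 b25 b26 b27
  row 3: b31 a2 b33 b34 b35 b36 a7
Rows 1 and 2 agree on C; apply C→B and equate their B entries.
No row becomes fully distinguished — the join is lossy.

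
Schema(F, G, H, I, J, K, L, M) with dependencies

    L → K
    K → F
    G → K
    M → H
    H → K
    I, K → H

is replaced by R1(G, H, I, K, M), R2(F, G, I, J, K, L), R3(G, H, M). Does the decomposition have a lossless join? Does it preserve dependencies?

Lossless test (chase): Rows 1 and 2 agree on K; apply K→F and equate their F entries. Rows 1 and 3 agree on G; apply G→K and equate their K entries. Rows 1 and 2 agree on I, K; apply I, K→H and equate their H entries. Rows 1 and 3 agree on K; apply K→F and equate their F entries. No row becomes fully distinguished — the join is lossy.
Dependency preservation: every FD's attributes lie within a single fragment, so each can be enforced locally — preserved.

lossy but dependency-preserving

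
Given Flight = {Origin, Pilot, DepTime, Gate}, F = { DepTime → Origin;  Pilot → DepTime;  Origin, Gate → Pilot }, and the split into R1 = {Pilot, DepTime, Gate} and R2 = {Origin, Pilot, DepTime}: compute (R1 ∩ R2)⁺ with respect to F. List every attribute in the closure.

Origin, Pilot, DepTime

R1 ∩ R2 = {Pilot, DepTime}.
DepTime → Origin applies, adding Origin
Closure: {Origin, Pilot, DepTime}.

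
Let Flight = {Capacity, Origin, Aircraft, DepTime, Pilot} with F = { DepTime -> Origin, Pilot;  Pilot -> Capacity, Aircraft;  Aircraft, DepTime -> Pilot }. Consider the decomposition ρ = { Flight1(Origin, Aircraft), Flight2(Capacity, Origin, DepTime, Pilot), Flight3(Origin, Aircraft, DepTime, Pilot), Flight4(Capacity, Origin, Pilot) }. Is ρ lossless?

Yes

Chase test. Columns are Capacity, Origin, Aircraft, DepTime, Pilot; row i has aⱼ where attribute j ∈ Flighti, else bᵢⱼ.
Initial tableau (one row per fragment):
  row 1: b11 a2 a3 b14 b15
  row 2: a1 a2 b23 a4 a5
  row 3: b31 a2 a3 a4 a5
  row 4: a1 a2 b43 b44 a5
Rows 2 and 3 agree on Pilot; apply Pilot→Capacity, Aircraft and equate their Capacity, Aircraft entries.
Rows 2 and 4 agree on Pilot; apply Pilot→Capacity, Aircraft and equate their Capacity, Aircraft entries.
Row 2 is now all distinguished symbols — the join is lossless.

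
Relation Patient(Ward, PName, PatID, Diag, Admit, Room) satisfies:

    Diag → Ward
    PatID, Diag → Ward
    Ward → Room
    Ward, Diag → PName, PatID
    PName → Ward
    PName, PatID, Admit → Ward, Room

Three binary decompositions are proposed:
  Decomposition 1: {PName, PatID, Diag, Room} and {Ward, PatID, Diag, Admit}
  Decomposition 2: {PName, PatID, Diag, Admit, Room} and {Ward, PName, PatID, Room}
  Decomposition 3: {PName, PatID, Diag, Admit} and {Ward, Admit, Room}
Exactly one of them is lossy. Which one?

Decomposition 1: common = {PatID, Diag}, closure = {Ward, PName, PatID, Diag, Room} → lossless.
Decomposition 2: common = {PName, PatID, Room}, closure = {Ward, PName, PatID, Room} → lossless.
Decomposition 3: common = {Admit}, closure = {Admit} → lossy.

Decomposition 3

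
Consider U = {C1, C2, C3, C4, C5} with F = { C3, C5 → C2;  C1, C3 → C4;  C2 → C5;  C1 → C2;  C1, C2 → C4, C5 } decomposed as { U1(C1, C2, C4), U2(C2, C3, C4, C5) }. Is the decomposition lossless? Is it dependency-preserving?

Lossless test: (C2, C4)⁺ = {C2, C4, C5}, which is a superkey of neither fragment — lossy.
Dependency preservation: C1, C3 → C4; C1, C2 → C4, C5 are not contained in any single fragment, but the restricted closure of each left-hand side across the fragments still reaches the right-hand side; the remaining FDs each lie inside some fragment. All dependencies are preserved.

lossy but dependency-preserving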